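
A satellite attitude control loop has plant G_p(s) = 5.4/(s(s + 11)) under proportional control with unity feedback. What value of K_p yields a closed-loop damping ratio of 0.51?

K_p = 21.5

Closed-loop characteristic equation: s² + 11s + K_p·5.4 = 0.
So ω_n = √(5.4K_p) and 2ζω_n = 11, giving ζ = 11/(2√(5.4K_p)).
Setting ζ = 0.51: √(5.4K_p) = 11/(2·0.51) = 10.78, so K_p = 116.3/5.4 = 21.5.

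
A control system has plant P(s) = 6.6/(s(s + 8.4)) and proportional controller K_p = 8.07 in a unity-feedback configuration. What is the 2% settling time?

T_s ≈ 0.952 s

From 1 + K_pP(s) = 0: s² + 8.4s + 53.26 = 0 ⇒ ω_n = 7.298, ζ = 0.5755.
2% settling time T_s ≈ 4/(ζω_n) = 4/4.2 = 0.952 s.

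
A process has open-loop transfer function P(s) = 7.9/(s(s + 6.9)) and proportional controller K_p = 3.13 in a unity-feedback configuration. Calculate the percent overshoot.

4.85%

From 1 + K_pP(s) = 0: s² + 6.9s + 24.73 = 0 ⇒ ω_n = 4.973, ζ = 0.6938.
%OS = 100·exp(−πζ/√(1−ζ²)) = 100·exp(−π·0.6938/√0.5186) = 4.85%.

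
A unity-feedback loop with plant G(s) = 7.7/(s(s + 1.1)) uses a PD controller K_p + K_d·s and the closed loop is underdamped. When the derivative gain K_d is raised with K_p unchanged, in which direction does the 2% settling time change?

decrease

Characteristic equation s² + (1.1 + 7.7K_d)s + 7.7K_p = 0: raising K_d increases ζω_n = (1.1+7.7K_d)/2 while the loop stays underdamped, so T_s ≈ 4/(ζω_n) decreases.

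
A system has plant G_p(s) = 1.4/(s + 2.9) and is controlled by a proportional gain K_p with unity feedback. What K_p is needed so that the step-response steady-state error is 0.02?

K_p = 102

Steady-state error for a unit step on this type-0 loop is 1/(1 + K_p·G_p(0)).
G_p(0) = 0.4828. Require 1/(1 + K_p·0.4828) = 0.02, so 1 + 0.4828·K_p = 50.
K_p = (50 − 1)/0.4828 = 102.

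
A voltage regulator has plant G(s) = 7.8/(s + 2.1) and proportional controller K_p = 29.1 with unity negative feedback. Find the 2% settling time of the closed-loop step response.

Closed-loop transfer function: T(s) = K_p·G(s)/(1 + K_p·G(s)) = 227/(s + 2.1 + 227) = 227/(s + 229.1).
Time constant τ = 1/229.1 = 0.004365 s, so the 2% settling time is about 4τ = 0.0175 s.

T_s ≈ 0.0175 s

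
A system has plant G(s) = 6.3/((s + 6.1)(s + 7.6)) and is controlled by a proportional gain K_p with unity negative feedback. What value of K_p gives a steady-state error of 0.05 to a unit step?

For a type-0 loop with proportional control, e_ss = 1/(1 + K_p·G(0)).
G(0) = 0.1359. Require 1/(1 + K_p·0.1359) = 0.05, so 1 + 0.1359·K_p = 20.
K_p = (20 − 1)/0.1359 = 140.

K_p = 140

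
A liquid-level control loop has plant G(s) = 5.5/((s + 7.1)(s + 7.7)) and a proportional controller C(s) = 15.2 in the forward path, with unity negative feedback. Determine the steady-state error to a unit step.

0.395

The loop is type 0. Static position error constant K_pos = C(0)·G(0) = 15.2·0.1006 = 1.529.
Steady-state error to a unit step: e_ss = 1/(1+K_pos) = 1/2.529 = 0.395.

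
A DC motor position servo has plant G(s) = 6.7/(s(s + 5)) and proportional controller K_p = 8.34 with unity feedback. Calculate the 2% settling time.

T_s ≈ 1.6 s

The closed-loop denominator s² + 5s + 55.88 gives ω_n = √55.88 = 7.475 and ζ = 5/(2ω_n) = 0.3344.
2% settling time T_s ≈ 4/(ζω_n) = 4/2.5 = 1.6 s.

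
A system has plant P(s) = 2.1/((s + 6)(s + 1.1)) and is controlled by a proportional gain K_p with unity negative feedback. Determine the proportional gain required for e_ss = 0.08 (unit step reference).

K_p = 36.1

For a type-0 loop with proportional control, e_ss = 1/(1 + K_p·P(0)).
P(0) = 0.3182. Require 1/(1 + K_p·0.3182) = 0.08, so 1 + 0.3182·K_p = 12.5.
K_p = (12.5 − 1)/0.3182 = 36.1.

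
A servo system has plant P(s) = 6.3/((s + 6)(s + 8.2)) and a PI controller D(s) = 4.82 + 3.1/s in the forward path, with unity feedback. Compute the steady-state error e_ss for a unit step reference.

0

The open loop D(s)P(s) has a pole at the origin (type 1), so the static position error constant is infinite and e_ss = 1/(1+∞) = 0.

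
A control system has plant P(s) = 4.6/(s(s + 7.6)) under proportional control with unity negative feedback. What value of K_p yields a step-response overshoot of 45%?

From %OS = 100·exp(−πζ/√(1−ζ²)) = 45%, ζ = −ln(0.45)/√(π²+ln²(0.45)) = 0.2463.
Characteristic equation s² + 7.6s + 4.6K_p = 0 gives ζ = 7.6/(2√(4.6K_p)).
Setting ζ = 0.2463: √(4.6K_p) = 7.6/(2·0.2463) = 15.43, so K_p = 238/4.6 = 51.7.

K_p = 51.7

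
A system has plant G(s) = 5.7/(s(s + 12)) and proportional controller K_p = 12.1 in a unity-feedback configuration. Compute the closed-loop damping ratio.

ζ = 0.722

With unity feedback the closed-loop characteristic equation is s² + 12s + 12.1·5.7 = s² + 12s + 68.97 = 0.
So ω_n² = 68.97 ⇒ ω_n = 8.305 rad/s, and ζ = 12/(2ω_n) = 0.722.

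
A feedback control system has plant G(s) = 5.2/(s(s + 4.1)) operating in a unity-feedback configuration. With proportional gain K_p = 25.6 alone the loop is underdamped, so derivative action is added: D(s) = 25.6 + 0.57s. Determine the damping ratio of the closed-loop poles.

Forward path: (25.6 + 0.57s)·5.2/(s(s+4.1)). The closed-loop characteristic equation is s² + (4.1 + 5.2·0.57)s + 5.2·25.6 = 0.
That is s² + 7.064s + 133.1 = 0, so ω_n = 11.54 rad/s and ζ = 7.064/(2·11.54) = 0.3061.

ζ = 0.306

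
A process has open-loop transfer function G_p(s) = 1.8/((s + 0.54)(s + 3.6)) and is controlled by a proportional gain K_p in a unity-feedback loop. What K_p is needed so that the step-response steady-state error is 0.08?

K_p = 12.4

Steady-state error for a unit step on this type-0 loop is 1/(1 + K_p·G_p(0)).
G_p(0) = 0.9259. Require 1/(1 + K_p·0.9259) = 0.08, so 1 + 0.9259·K_p = 12.5.
K_p = (12.5 − 1)/0.9259 = 12.4.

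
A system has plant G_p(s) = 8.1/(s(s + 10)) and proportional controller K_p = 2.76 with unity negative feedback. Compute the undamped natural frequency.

The closed-loop denominator is s(s+10) + 2.76·8.1 = s² + 10s + 22.36.
Matching s² + 2ζω_n s + ω_n²: ω_n = √22.36 = 4.728 rad/s and 2ζω_n = 10, so ζ = 10/(2·4.728) = 1.06.

ω_n = 4.73 rad/s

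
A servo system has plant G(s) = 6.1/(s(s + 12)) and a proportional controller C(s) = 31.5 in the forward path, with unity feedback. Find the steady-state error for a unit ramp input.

0.0625

The loop has one pole at the origin (type 1). Velocity error constant K_v = lim_{s→0} s·C(s)G(s) = 31.5·6.1/12 = 16.01.
Steady-state error to a unit ramp: e_ss = 1/K_v = 0.0625.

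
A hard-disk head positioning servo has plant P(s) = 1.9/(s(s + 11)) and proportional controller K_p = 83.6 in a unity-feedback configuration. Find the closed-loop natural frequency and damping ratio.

ω_n = 12.6 rad/s, ζ = 0.436

1 + K_p·P(s) = 0 gives s² + 11s + 158.8 = 0.
So ω_n² = 158.8 ⇒ ω_n = 12.6 rad/s, and ζ = 11/(2ω_n) = 0.436.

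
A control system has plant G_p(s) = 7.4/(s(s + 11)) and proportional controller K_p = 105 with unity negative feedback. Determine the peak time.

From 1 + K_pG_p(s) = 0: s² + 11s + 777 = 0 ⇒ ω_n = 27.87, ζ = 0.1973.
Damped frequency ω_d = ω_n√(1−ζ²) = 27.33 rad/s, so peak time T_p = π/ω_d = 0.115 s.

T_p = 0.115 s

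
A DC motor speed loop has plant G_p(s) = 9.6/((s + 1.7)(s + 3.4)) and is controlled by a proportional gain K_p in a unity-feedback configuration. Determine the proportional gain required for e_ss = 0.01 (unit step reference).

The loop is type 0, so e_ss(step) = 1/(1 + K_pos) with K_pos = K_p·G_p(0).
G_p(0) = 1.661. Require 1/(1 + K_p·1.661) = 0.01, so 1 + 1.661·K_p = 100.
K_p = (100 − 1)/1.661 = 59.6.

K_p = 59.6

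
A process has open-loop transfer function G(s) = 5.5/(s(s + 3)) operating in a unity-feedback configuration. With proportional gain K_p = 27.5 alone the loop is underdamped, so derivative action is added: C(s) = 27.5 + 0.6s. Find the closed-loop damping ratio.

Forward path: (27.5 + 0.6s)·5.5/(s(s+3)). The closed-loop characteristic equation is s² + (3 + 5.5·0.6)s + 5.5·27.5 = 0.
That is s² + 6.3s + 151.2 = 0, so ω_n = 12.3 rad/s and ζ = 6.3/(2·12.3) = 0.2561.

ζ = 0.256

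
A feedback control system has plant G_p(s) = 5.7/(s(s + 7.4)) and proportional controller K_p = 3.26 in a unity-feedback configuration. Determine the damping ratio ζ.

The closed-loop denominator is s(s+7.4) + 3.26·5.7 = s² + 7.4s + 18.58.
So ω_n² = 18.58 ⇒ ω_n = 4.311 rad/s, and ζ = 7.4/(2ω_n) = 0.858.

ζ = 0.858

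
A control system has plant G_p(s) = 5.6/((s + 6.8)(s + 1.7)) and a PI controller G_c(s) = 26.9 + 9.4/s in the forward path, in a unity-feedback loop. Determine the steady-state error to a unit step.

0

The open loop G_c(s)G_p(s) has a pole at the origin (type 1), so the static position error constant is infinite and e_ss = 1/(1+∞) = 0.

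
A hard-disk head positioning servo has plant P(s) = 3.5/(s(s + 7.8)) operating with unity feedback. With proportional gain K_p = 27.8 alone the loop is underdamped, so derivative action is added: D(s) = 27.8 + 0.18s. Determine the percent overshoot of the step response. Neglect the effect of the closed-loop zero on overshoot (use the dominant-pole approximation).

Forward path: (27.8 + 0.18s)·3.5/(s(s+7.8)). The closed-loop characteristic equation is s² + (7.8 + 3.5·0.18)s + 3.5·27.8 = 0.
That is s² + 8.43s + 97.3 = 0, so ω_n = 9.864 rad/s and ζ = 8.43/(2·9.864) = 0.4273.
%OS = 100·exp(−πζ/√(1−ζ²)) = 22.7%.

22.7%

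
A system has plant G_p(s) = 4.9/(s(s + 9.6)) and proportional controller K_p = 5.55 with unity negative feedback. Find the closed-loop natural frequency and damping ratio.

ω_n = 5.21 rad/s, ζ = 0.92

The closed-loop denominator is s(s+9.6) + 5.55·4.9 = s² + 9.6s + 27.2.
So ω_n² = 27.2 ⇒ ω_n = 5.215 rad/s, and ζ = 9.6/(2ω_n) = 0.92.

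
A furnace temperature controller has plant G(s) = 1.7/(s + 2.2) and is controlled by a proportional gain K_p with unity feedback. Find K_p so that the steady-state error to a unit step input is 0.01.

K_p = 128

Steady-state error for a unit step on this type-0 loop is 1/(1 + K_p·G(0)).
G(0) = 0.7727. Require 1/(1 + K_p·0.7727) = 0.01, so 1 + 0.7727·K_p = 100.
K_p = (100 − 1)/0.7727 = 128.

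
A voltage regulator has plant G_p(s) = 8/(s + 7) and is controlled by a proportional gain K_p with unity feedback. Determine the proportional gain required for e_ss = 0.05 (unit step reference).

K_p = 16.6

The loop is type 0, so e_ss(step) = 1/(1 + K_pos) with K_pos = K_p·G_p(0).
G_p(0) = 1.143. Require 1/(1 + K_p·1.143) = 0.05, so 1 + 1.143·K_p = 20.
K_p = (20 − 1)/1.143 = 16.6.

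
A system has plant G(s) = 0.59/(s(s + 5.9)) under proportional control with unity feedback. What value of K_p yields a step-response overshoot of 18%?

K_p = 64.3

From %OS = 100·exp(−πζ/√(1−ζ²)) = 18%, ζ = −ln(0.18)/√(π²+ln²(0.18)) = 0.4791.
Characteristic equation s² + 5.9s + 0.59K_p = 0 gives ζ = 5.9/(2√(0.59K_p)).
Setting ζ = 0.4791: √(0.59K_p) = 5.9/(2·0.4791) = 6.157, so K_p = 37.91/0.59 = 64.3.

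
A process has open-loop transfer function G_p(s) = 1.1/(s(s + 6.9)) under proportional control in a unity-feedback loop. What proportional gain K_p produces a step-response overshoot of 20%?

From %OS = 100·exp(−πζ/√(1−ζ²)) = 20%, ζ = −ln(0.2)/√(π²+ln²(0.2)) = 0.4559.
Characteristic equation s² + 6.9s + 1.1K_p = 0 gives ζ = 6.9/(2√(1.1K_p)).
Setting ζ = 0.4559: √(1.1K_p) = 6.9/(2·0.4559) = 7.567, so K_p = 57.25/1.1 = 52.

K_p = 52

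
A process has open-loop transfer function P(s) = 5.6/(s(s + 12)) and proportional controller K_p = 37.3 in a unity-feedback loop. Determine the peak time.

T_p = 0.239 s

Closed-loop characteristic equation: s² + 12s + 208.9 = 0, so ω_n = 14.45 rad/s and ζ = 12/(2·14.45) = 0.4151.
Damped frequency ω_d = ω_n√(1−ζ²) = 13.15 rad/s, so peak time T_p = π/ω_d = 0.239 s.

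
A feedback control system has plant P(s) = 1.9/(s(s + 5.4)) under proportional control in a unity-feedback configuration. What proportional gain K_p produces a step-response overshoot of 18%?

K_p = 16.7

From %OS = 100·exp(−πζ/√(1−ζ²)) = 18%, ζ = −ln(0.18)/√(π²+ln²(0.18)) = 0.4791.
Characteristic equation s² + 5.4s + 1.9K_p = 0 gives ζ = 5.4/(2√(1.9K_p)).
Setting ζ = 0.4791: √(1.9K_p) = 5.4/(2·0.4791) = 5.635, so K_p = 31.76/1.9 = 16.7.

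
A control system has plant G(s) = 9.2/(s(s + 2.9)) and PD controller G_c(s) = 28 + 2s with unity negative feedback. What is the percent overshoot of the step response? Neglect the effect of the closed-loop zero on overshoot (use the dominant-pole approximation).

Forward path: (28 + 2s)·9.2/(s(s+2.9)). The closed-loop characteristic equation is s² + (2.9 + 9.2·2)s + 9.2·28 = 0.
That is s² + 21.3s + 257.6 = 0, so ω_n = 16.05 rad/s and ζ = 21.3/(2·16.05) = 0.6636.
%OS = 100·exp(−πζ/√(1−ζ²)) = 6.16%.

6.16%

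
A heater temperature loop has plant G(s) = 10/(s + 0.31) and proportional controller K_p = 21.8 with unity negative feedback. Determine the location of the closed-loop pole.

Closed-loop transfer function: T(s) = K_p·G(s)/(1 + K_p·G(s)) = 218/(s + 0.31 + 218) = 218/(s + 218.3).
The closed-loop pole is at s = −218.3.

s = -218.3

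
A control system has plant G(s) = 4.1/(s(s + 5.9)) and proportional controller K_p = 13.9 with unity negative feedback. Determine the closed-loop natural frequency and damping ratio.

ω_n = 7.55 rad/s, ζ = 0.391

The closed-loop denominator is s(s+5.9) + 13.9·4.1 = s² + 5.9s + 56.99.
Matching s² + 2ζω_n s + ω_n²: ω_n = √56.99 = 7.549 rad/s and 2ζω_n = 5.9, so ζ = 5.9/(2·7.549) = 0.391.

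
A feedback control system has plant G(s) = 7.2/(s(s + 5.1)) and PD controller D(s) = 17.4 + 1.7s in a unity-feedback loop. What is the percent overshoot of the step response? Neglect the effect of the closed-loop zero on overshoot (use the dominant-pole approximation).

Forward path: (17.4 + 1.7s)·7.2/(s(s+5.1)). The closed-loop characteristic equation is s² + (5.1 + 7.2·1.7)s + 7.2·17.4 = 0.
That is s² + 17.34s + 125.3 = 0, so ω_n = 11.19 rad/s and ζ = 17.34/(2·11.19) = 0.7746.
%OS = 100·exp(−πζ/√(1−ζ²)) = 2.13%.

2.13%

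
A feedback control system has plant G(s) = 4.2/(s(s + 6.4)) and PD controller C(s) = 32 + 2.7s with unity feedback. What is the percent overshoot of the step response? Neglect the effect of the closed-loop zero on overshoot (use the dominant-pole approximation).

Forward path: (32 + 2.7s)·4.2/(s(s+6.4)). The closed-loop characteristic equation is s² + (6.4 + 4.2·2.7)s + 4.2·32 = 0.
That is s² + 17.74s + 134.4 = 0, so ω_n = 11.59 rad/s and ζ = 17.74/(2·11.59) = 0.7651.
%OS = 100·exp(−πζ/√(1−ζ²)) = 2.39%.

2.39%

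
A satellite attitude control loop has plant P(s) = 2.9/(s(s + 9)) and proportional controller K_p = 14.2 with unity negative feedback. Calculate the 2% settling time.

From 1 + K_pP(s) = 0: s² + 9s + 41.18 = 0 ⇒ ω_n = 6.417, ζ = 0.7012.
2% settling time T_s ≈ 4/(ζω_n) = 4/4.5 = 0.889 s.

T_s ≈ 0.889 s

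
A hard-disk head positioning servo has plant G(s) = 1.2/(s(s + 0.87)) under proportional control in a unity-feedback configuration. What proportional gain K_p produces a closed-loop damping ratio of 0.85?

K_p = 0.218

Closed-loop characteristic equation: s² + 0.87s + K_p·1.2 = 0.
So ω_n = √(1.2K_p) and 2ζω_n = 0.87, giving ζ = 0.87/(2√(1.2K_p)).
Setting ζ = 0.85: √(1.2K_p) = 0.87/(2·0.85) = 0.5118, so K_p = 0.2619/1.2 = 0.218.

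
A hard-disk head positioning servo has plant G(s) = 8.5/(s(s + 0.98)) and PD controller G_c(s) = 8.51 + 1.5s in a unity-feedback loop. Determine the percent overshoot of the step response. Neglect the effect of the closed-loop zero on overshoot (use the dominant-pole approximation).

1.36%

Forward path: (8.51 + 1.5s)·8.5/(s(s+0.98)). The closed-loop characteristic equation is s² + (0.98 + 8.5·1.5)s + 8.5·8.51 = 0.
That is s² + 13.73s + 72.33 = 0, so ω_n = 8.505 rad/s and ζ = 13.73/(2·8.505) = 0.8072.
%OS = 100·exp(−πζ/√(1−ζ²)) = 1.36%.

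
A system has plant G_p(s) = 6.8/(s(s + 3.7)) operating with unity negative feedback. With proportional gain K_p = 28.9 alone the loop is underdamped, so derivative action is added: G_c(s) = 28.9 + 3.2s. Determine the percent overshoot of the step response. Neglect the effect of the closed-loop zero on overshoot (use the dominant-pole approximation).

Forward path: (28.9 + 3.2s)·6.8/(s(s+3.7)). The closed-loop characteristic equation is s² + (3.7 + 6.8·3.2)s + 6.8·28.9 = 0.
That is s² + 25.46s + 196.5 = 0, so ω_n = 14.02 rad/s and ζ = 25.46/(2·14.02) = 0.9081.
%OS = 100·exp(−πζ/√(1−ζ²)) = 0.11%.

0.11%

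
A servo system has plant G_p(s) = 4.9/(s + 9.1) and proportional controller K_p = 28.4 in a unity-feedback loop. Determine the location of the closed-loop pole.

s = -148.3

Closed-loop transfer function: T(s) = K_p·G_p(s)/(1 + K_p·G_p(s)) = 139.2/(s + 9.1 + 139.2) = 139.2/(s + 148.3).
The closed-loop pole is at s = −148.3.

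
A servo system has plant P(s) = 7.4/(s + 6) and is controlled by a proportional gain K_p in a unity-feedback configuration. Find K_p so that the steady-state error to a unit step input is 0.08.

Steady-state error for a unit step on this type-0 loop is 1/(1 + K_p·P(0)).
P(0) = 1.233. Require 1/(1 + K_p·1.233) = 0.08, so 1 + 1.233·K_p = 12.5.
K_p = (12.5 − 1)/1.233 = 9.32.

K_p = 9.32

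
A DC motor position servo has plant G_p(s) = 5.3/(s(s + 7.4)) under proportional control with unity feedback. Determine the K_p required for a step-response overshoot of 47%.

K_p = 47.3

From %OS = 100·exp(−πζ/√(1−ζ²)) = 47%, ζ = −ln(0.47)/√(π²+ln²(0.47)) = 0.2337.
Characteristic equation s² + 7.4s + 5.3K_p = 0 gives ζ = 7.4/(2√(5.3K_p)).
Setting ζ = 0.2337: √(5.3K_p) = 7.4/(2·0.2337) = 15.83, so K_p = 250.7/5.3 = 47.3.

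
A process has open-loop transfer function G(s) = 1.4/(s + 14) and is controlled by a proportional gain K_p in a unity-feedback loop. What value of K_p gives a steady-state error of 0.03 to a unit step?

K_p = 323

For a type-0 loop with proportional control, e_ss = 1/(1 + K_p·G(0)).
G(0) = 0.1. Require 1/(1 + K_p·0.1) = 0.03, so 1 + 0.1·K_p = 33.33.
K_p = (33.33 − 1)/0.1 = 323.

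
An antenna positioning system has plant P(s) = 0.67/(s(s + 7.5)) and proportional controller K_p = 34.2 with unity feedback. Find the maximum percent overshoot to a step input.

1.91%

From 1 + K_pP(s) = 0: s² + 7.5s + 22.91 = 0 ⇒ ω_n = 4.787, ζ = 0.7834.
%OS = 100·exp(−πζ/√(1−ζ²)) = 100·exp(−π·0.7834/√0.3863) = 1.91%.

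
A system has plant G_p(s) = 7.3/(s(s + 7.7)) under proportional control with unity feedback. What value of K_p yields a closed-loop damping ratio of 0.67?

Closed-loop characteristic equation: s² + 7.7s + K_p·7.3 = 0.
So ω_n = √(7.3K_p) and 2ζω_n = 7.7, giving ζ = 7.7/(2√(7.3K_p)).
Setting ζ = 0.67: √(7.3K_p) = 7.7/(2·0.67) = 5.746, so K_p = 33.02/7.3 = 4.52.

K_p = 4.52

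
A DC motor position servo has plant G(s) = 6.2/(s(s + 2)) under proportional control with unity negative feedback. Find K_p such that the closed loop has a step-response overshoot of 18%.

K_p = 0.703

From %OS = 100·exp(−πζ/√(1−ζ²)) = 18%, ζ = −ln(0.18)/√(π²+ln²(0.18)) = 0.4791.
Characteristic equation s² + 2s + 6.2K_p = 0 gives ζ = 2/(2√(6.2K_p)).
Setting ζ = 0.4791: √(6.2K_p) = 2/(2·0.4791) = 2.087, so K_p = 4.356/6.2 = 0.703.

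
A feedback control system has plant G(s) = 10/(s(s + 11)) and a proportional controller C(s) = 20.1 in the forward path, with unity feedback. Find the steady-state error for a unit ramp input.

The loop has one pole at the origin (type 1). Velocity error constant K_v = lim_{s→0} s·C(s)G(s) = 20.1·10/11 = 18.27.
Steady-state error to a unit ramp: e_ss = 1/K_v = 0.0547.

0.0547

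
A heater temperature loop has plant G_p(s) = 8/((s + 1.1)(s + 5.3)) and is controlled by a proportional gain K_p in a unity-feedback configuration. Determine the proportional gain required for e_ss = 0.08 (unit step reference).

For a type-0 loop with proportional control, e_ss = 1/(1 + K_p·G_p(0)).
G_p(0) = 1.372. Require 1/(1 + K_p·1.372) = 0.08, so 1 + 1.372·K_p = 12.5.
K_p = (12.5 − 1)/1.372 = 8.38.

K_p = 8.38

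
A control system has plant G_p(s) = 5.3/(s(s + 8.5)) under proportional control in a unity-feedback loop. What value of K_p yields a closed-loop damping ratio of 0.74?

K_p = 6.22

Closed-loop characteristic equation: s² + 8.5s + K_p·5.3 = 0.
So ω_n = √(5.3K_p) and 2ζω_n = 8.5, giving ζ = 8.5/(2√(5.3K_p)).
Setting ζ = 0.74: √(5.3K_p) = 8.5/(2·0.74) = 5.743, so K_p = 32.98/5.3 = 6.22.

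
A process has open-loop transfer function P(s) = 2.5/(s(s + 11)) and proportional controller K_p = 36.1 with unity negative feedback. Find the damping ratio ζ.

ζ = 0.579

1 + K_p·P(s) = 0 gives s² + 11s + 90.25 = 0.
Matching s² + 2ζω_n s + ω_n²: ω_n = √90.25 = 9.5 rad/s and 2ζω_n = 11, so ζ = 11/(2·9.5) = 0.579.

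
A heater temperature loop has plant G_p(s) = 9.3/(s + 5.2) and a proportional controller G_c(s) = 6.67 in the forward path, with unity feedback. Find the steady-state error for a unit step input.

0.0773

The loop is type 0. Static position error constant K_pos = G_c(0)·G_p(0) = 6.67·1.788 = 11.93.
Steady-state error to a unit step: e_ss = 1/(1+K_pos) = 1/12.93 = 0.0773.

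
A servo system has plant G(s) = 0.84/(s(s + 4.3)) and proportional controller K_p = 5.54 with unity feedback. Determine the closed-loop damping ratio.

With unity feedback the closed-loop characteristic equation is s² + 4.3s + 5.54·0.84 = s² + 4.3s + 4.654 = 0.
Matching s² + 2ζω_n s + ω_n²: ω_n = √4.654 = 2.157 rad/s and 2ζω_n = 4.3, so ζ = 4.3/(2·2.157) = 0.997.

ζ = 0.997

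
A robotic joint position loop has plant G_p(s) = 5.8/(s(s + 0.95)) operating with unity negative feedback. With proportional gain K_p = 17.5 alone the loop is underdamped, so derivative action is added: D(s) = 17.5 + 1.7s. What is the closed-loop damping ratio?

ζ = 0.536

Forward path: (17.5 + 1.7s)·5.8/(s(s+0.95)). The closed-loop characteristic equation is s² + (0.95 + 5.8·1.7)s + 5.8·17.5 = 0.
That is s² + 10.81s + 101.5 = 0, so ω_n = 10.07 rad/s and ζ = 10.81/(2·10.07) = 0.5365.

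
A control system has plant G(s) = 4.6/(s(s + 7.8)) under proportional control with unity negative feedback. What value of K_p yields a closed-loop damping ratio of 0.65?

K_p = 7.83

Closed-loop characteristic equation: s² + 7.8s + K_p·4.6 = 0.
So ω_n = √(4.6K_p) and 2ζω_n = 7.8, giving ζ = 7.8/(2√(4.6K_p)).
Setting ζ = 0.65: √(4.6K_p) = 7.8/(2·0.65) = 6, so K_p = 36/4.6 = 7.83.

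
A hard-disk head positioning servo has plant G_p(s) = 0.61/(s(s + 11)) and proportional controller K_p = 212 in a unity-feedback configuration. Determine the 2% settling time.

T_s ≈ 0.727 s

Closed-loop characteristic equation: s² + 11s + 129.3 = 0, so ω_n = 11.37 rad/s and ζ = 11/(2·11.37) = 0.4836.
2% settling time T_s ≈ 4/(ζω_n) = 4/5.5 = 0.727 s.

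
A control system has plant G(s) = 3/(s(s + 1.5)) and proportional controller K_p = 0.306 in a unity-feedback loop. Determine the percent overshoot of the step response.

1.92%

Closed-loop characteristic equation: s² + 1.5s + 0.918 = 0, so ω_n = 0.9581 rad/s and ζ = 1.5/(2·0.9581) = 0.7828.
%OS = 100·exp(−πζ/√(1−ζ²)) = 100·exp(−π·0.7828/√0.3873) = 1.92%.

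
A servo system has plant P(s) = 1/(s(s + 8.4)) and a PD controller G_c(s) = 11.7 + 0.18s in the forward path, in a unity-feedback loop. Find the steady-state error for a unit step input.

0

The open loop G_c(s)P(s) has a pole at the origin (type 1), so the static position error constant is infinite and e_ss = 1/(1+∞) = 0.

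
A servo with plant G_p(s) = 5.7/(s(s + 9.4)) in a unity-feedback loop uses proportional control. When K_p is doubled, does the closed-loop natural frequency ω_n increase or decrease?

ω_n = √(5.7·K_p), which grows with K_p.

increase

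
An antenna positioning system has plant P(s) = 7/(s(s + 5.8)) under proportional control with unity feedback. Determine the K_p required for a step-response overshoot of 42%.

From %OS = 100·exp(−πζ/√(1−ζ²)) = 42%, ζ = −ln(0.42)/√(π²+ln²(0.42)) = 0.2662.
Characteristic equation s² + 5.8s + 7K_p = 0 gives ζ = 5.8/(2√(7K_p)).
Setting ζ = 0.2662: √(7K_p) = 5.8/(2·0.2662) = 10.9, so K_p = 118.7/7 = 17.

K_p = 17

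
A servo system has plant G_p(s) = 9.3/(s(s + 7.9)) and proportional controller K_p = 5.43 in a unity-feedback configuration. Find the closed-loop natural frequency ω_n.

With unity feedback the closed-loop characteristic equation is s² + 7.9s + 5.43·9.3 = s² + 7.9s + 50.5 = 0.
Matching s² + 2ζω_n s + ω_n²: ω_n = √50.5 = 7.106 rad/s and 2ζω_n = 7.9, so ζ = 7.9/(2·7.106) = 0.556.

ω_n = 7.11 rad/s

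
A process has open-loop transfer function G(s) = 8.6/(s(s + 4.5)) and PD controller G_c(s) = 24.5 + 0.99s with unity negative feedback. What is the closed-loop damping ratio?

ζ = 0.448

Forward path: (24.5 + 0.99s)·8.6/(s(s+4.5)). The closed-loop characteristic equation is s² + (4.5 + 8.6·0.99)s + 8.6·24.5 = 0.
That is s² + 13.01s + 210.7 = 0, so ω_n = 14.52 rad/s and ζ = 13.01/(2·14.52) = 0.4483.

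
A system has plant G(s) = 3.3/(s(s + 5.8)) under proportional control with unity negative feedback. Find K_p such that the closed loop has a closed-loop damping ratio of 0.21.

Closed-loop characteristic equation: s² + 5.8s + K_p·3.3 = 0.
So ω_n = √(3.3K_p) and 2ζω_n = 5.8, giving ζ = 5.8/(2√(3.3K_p)).
Setting ζ = 0.21: √(3.3K_p) = 5.8/(2·0.21) = 13.81, so K_p = 190.7/3.3 = 57.8.

K_p = 57.8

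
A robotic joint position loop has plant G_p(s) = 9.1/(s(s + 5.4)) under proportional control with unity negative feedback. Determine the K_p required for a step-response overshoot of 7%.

From %OS = 100·exp(−πζ/√(1−ζ²)) = 7%, ζ = −ln(0.07)/√(π²+ln²(0.07)) = 0.6461.
Characteristic equation s² + 5.4s + 9.1K_p = 0 gives ζ = 5.4/(2√(9.1K_p)).
Setting ζ = 0.6461: √(9.1K_p) = 5.4/(2·0.6461) = 4.179, so K_p = 17.46/9.1 = 1.92.

K_p = 1.92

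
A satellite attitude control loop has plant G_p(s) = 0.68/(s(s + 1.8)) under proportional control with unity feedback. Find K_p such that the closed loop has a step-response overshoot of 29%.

From %OS = 100·exp(−πζ/√(1−ζ²)) = 29%, ζ = −ln(0.29)/√(π²+ln²(0.29)) = 0.3666.
Characteristic equation s² + 1.8s + 0.68K_p = 0 gives ζ = 1.8/(2√(0.68K_p)).
Setting ζ = 0.3666: √(0.68K_p) = 1.8/(2·0.3666) = 2.455, so K_p = 6.027/0.68 = 8.86.

K_p = 8.86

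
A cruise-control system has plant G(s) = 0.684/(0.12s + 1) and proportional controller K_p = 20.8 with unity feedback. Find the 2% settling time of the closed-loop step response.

Closed loop: T(s) = K_p·G/(1+K_p·G) = 14.23/(0.12s + 1 + 14.23), with pole at s = −(1 + 14.23)/0.12 = −126.9.
τ = 1/126.9 = 0.007881 s, so 2% settling time ≈ 4τ = 0.0315 s.

T_s ≈ 0.0315 s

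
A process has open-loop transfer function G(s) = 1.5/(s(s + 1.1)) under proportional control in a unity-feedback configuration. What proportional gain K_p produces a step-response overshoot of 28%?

K_p = 1.43

From %OS = 100·exp(−πζ/√(1−ζ²)) = 28%, ζ = −ln(0.28)/√(π²+ln²(0.28)) = 0.3755.
Characteristic equation s² + 1.1s + 1.5K_p = 0 gives ζ = 1.1/(2√(1.5K_p)).
Setting ζ = 0.3755: √(1.5K_p) = 1.1/(2·0.3755) = 1.465, so K_p = 2.145/1.5 = 1.43.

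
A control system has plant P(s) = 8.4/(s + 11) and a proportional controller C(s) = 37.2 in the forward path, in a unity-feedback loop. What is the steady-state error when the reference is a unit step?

0.034

The loop is type 0. Static position error constant K_pos = C(0)·P(0) = 37.2·0.7636 = 28.41.
Steady-state error to a unit step: e_ss = 1/(1+K_pos) = 1/29.41 = 0.034.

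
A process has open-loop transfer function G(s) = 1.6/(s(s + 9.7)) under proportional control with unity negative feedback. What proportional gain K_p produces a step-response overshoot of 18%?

K_p = 64

From %OS = 100·exp(−πζ/√(1−ζ²)) = 18%, ζ = −ln(0.18)/√(π²+ln²(0.18)) = 0.4791.
Characteristic equation s² + 9.7s + 1.6K_p = 0 gives ζ = 9.7/(2√(1.6K_p)).
Setting ζ = 0.4791: √(1.6K_p) = 9.7/(2·0.4791) = 10.12, so K_p = 102.5/1.6 = 64.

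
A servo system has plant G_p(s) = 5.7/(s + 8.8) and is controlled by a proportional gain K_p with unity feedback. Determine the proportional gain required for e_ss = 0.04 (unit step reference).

K_p = 37.1

For a type-0 loop with proportional control, e_ss = 1/(1 + K_p·G_p(0)).
G_p(0) = 0.6477. Require 1/(1 + K_p·0.6477) = 0.04, so 1 + 0.6477·K_p = 25.
K_p = (25 − 1)/0.6477 = 37.1.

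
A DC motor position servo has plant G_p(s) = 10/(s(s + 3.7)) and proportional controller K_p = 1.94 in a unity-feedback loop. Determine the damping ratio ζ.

The closed-loop denominator is s(s+3.7) + 1.94·10 = s² + 3.7s + 19.4.
So ω_n² = 19.4 ⇒ ω_n = 4.405 rad/s, and ζ = 3.7/(2ω_n) = 0.42.

ζ = 0.42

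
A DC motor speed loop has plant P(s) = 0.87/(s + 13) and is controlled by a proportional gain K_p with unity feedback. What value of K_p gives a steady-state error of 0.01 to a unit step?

K_p = 1480

Steady-state error for a unit step on this type-0 loop is 1/(1 + K_p·P(0)).
P(0) = 0.06692. Require 1/(1 + K_p·0.06692) = 0.01, so 1 + 0.06692·K_p = 100.
K_p = (100 − 1)/0.06692 = 1480.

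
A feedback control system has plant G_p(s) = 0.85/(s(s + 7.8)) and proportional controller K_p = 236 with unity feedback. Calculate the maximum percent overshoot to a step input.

40.7%

Closed-loop characteristic equation: s² + 7.8s + 200.6 = 0, so ω_n = 14.16 rad/s and ζ = 7.8/(2·14.16) = 0.2754.
%OS = 100·exp(−πζ/√(1−ζ²)) = 100·exp(−π·0.2754/√0.9242) = 40.7%.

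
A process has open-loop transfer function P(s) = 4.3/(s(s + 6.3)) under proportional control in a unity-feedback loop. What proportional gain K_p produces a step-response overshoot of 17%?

From %OS = 100·exp(−πζ/√(1−ζ²)) = 17%, ζ = −ln(0.17)/√(π²+ln²(0.17)) = 0.4913.
Characteristic equation s² + 6.3s + 4.3K_p = 0 gives ζ = 6.3/(2√(4.3K_p)).
Setting ζ = 0.4913: √(4.3K_p) = 6.3/(2·0.4913) = 6.412, so K_p = 41.11/4.3 = 9.56.

K_p = 9.56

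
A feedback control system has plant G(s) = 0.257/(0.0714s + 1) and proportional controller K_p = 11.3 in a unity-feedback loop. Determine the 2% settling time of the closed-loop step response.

T_s ≈ 0.0732 s

Closed loop: T(s) = K_p·G/(1+K_p·G) = 2.904/(0.0714s + 1 + 2.904), with pole at s = −(1 + 2.904)/0.0714 = −54.68.
τ = 1/54.68 = 0.01829 s, so 2% settling time ≈ 4τ = 0.0732 s.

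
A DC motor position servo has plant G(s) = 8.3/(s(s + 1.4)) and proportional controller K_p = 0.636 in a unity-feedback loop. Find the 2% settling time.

The closed-loop denominator s² + 1.4s + 5.279 gives ω_n = √5.279 = 2.298 and ζ = 1.4/(2ω_n) = 0.3047.
2% settling time T_s ≈ 4/(ζω_n) = 4/0.7 = 5.71 s.

T_s ≈ 5.71 s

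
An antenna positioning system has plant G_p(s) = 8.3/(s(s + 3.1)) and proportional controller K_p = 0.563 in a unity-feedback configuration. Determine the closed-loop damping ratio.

ζ = 0.717

The closed-loop denominator is s(s+3.1) + 0.563·8.3 = s² + 3.1s + 4.673.
So ω_n² = 4.673 ⇒ ω_n = 2.162 rad/s, and ζ = 3.1/(2ω_n) = 0.717.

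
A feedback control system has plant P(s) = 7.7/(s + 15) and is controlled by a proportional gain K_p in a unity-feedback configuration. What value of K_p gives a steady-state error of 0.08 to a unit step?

The loop is type 0, so e_ss(step) = 1/(1 + K_pos) with K_pos = K_p·P(0).
P(0) = 0.5133. Require 1/(1 + K_p·0.5133) = 0.08, so 1 + 0.5133·K_p = 12.5.
K_p = (12.5 − 1)/0.5133 = 22.4.

K_p = 22.4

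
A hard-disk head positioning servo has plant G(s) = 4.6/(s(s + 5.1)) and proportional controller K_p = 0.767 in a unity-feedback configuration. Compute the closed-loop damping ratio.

1 + K_p·G(s) = 0 gives s² + 5.1s + 3.528 = 0.
So ω_n² = 3.528 ⇒ ω_n = 1.878 rad/s, and ζ = 5.1/(2ω_n) = 1.36.

ζ = 1.36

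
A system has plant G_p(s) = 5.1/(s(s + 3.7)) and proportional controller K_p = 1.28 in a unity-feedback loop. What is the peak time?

Closed-loop characteristic equation: s² + 3.7s + 6.528 = 0, so ω_n = 2.555 rad/s and ζ = 3.7/(2·2.555) = 0.7241.
Damped frequency ω_d = ω_n√(1−ζ²) = 1.762 rad/s, so peak time T_p = π/ω_d = 1.78 s.

T_p = 1.78 s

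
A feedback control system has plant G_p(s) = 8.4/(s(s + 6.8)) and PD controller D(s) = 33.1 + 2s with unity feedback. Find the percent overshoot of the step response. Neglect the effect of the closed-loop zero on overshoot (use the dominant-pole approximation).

4.3%

Forward path: (33.1 + 2s)·8.4/(s(s+6.8)). The closed-loop characteristic equation is s² + (6.8 + 8.4·2)s + 8.4·33.1 = 0.
That is s² + 23.6s + 278 = 0, so ω_n = 16.67 rad/s and ζ = 23.6/(2·16.67) = 0.7077.
%OS = 100·exp(−πζ/√(1−ζ²)) = 4.3%.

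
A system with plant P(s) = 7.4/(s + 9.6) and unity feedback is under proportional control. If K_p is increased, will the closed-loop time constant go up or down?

Closed-loop pole is at s = −(9.6+K_p·7.4); larger K_p moves it further left, so τ = 1/(9.6+K_p·7.4) decreases.

decrease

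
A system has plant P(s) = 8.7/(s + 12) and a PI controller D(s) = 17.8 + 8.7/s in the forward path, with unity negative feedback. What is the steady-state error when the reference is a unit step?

0

The open loop D(s)P(s) has a pole at the origin (type 1), so the static position error constant is infinite and e_ss = 1/(1+∞) = 0.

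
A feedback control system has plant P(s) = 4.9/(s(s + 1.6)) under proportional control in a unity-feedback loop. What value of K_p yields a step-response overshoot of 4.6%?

K_p = 0.267

From %OS = 100·exp(−πζ/√(1−ζ²)) = 4.6%, ζ = −ln(0.046)/√(π²+ln²(0.046)) = 0.7.
Characteristic equation s² + 1.6s + 4.9K_p = 0 gives ζ = 1.6/(2√(4.9K_p)).
Setting ζ = 0.7: √(4.9K_p) = 1.6/(2·0.7) = 1.143, so K_p = 1.306/4.9 = 0.267.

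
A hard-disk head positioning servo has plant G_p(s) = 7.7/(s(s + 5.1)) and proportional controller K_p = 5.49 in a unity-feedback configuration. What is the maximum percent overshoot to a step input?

26.2%

From 1 + K_pG_p(s) = 0: s² + 5.1s + 42.27 = 0 ⇒ ω_n = 6.502, ζ = 0.3922.
%OS = 100·exp(−πζ/√(1−ζ²)) = 100·exp(−π·0.3922/√0.8462) = 26.2%.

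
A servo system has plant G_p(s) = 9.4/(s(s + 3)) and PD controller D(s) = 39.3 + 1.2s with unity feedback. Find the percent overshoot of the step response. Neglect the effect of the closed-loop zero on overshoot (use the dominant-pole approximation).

28.5%

Forward path: (39.3 + 1.2s)·9.4/(s(s+3)). The closed-loop characteristic equation is s² + (3 + 9.4·1.2)s + 9.4·39.3 = 0.
That is s² + 14.28s + 369.4 = 0, so ω_n = 19.22 rad/s and ζ = 14.28/(2·19.22) = 0.3715.
%OS = 100·exp(−πζ/√(1−ζ²)) = 28.5%.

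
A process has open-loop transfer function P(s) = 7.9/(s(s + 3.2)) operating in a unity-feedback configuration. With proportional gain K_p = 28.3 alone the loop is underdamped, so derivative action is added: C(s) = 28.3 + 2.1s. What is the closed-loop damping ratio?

Forward path: (28.3 + 2.1s)·7.9/(s(s+3.2)). The closed-loop characteristic equation is s² + (3.2 + 7.9·2.1)s + 7.9·28.3 = 0.
That is s² + 19.79s + 223.6 = 0, so ω_n = 14.95 rad/s and ζ = 19.79/(2·14.95) = 0.6618.

ζ = 0.662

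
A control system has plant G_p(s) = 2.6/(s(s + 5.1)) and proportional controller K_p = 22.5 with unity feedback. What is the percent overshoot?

The closed-loop denominator s² + 5.1s + 58.5 gives ω_n = √58.5 = 7.649 and ζ = 5.1/(2ω_n) = 0.3334.
%OS = 100·exp(−πζ/√(1−ζ²)) = 100·exp(−π·0.3334/√0.8888) = 32.9%.

32.9%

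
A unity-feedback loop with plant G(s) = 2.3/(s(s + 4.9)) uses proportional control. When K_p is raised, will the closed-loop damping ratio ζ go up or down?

ζ = 4.9/(2√(2.3K_p)); increasing K_p raises the denominator, so ζ falls.

decrease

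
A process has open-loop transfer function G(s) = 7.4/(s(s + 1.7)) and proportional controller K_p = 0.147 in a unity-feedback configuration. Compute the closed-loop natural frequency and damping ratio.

1 + K_p·G(s) = 0 gives s² + 1.7s + 1.088 = 0.
Matching s² + 2ζω_n s + ω_n²: ω_n = √1.088 = 1.043 rad/s and 2ζω_n = 1.7, so ζ = 1.7/(2·1.043) = 0.815.

ω_n = 1.04 rad/s, ζ = 0.815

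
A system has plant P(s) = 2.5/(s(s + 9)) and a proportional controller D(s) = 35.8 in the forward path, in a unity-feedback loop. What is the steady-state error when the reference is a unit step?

The open loop D(s)P(s) has a pole at the origin (type 1), so the static position error constant is infinite and e_ss = 1/(1+∞) = 0.

0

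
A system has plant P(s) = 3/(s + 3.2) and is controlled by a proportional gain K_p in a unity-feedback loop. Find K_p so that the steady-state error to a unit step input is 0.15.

K_p = 6.04

For a type-0 loop with proportional control, e_ss = 1/(1 + K_p·P(0)).
P(0) = 0.9375. Require 1/(1 + K_p·0.9375) = 0.15, so 1 + 0.9375·K_p = 6.667.
K_p = (6.667 − 1)/0.9375 = 6.04.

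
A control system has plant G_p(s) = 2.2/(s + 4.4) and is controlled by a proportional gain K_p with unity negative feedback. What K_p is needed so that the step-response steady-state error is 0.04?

K_p = 48

The loop is type 0, so e_ss(step) = 1/(1 + K_pos) with K_pos = K_p·G_p(0).
G_p(0) = 0.5. Require 1/(1 + K_p·0.5) = 0.04, so 1 + 0.5·K_p = 25.
K_p = (25 − 1)/0.5 = 48.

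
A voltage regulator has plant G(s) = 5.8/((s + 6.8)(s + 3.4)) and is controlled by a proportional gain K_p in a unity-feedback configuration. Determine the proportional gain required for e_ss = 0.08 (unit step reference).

Steady-state error for a unit step on this type-0 loop is 1/(1 + K_p·G(0)).
G(0) = 0.2509. Require 1/(1 + K_p·0.2509) = 0.08, so 1 + 0.2509·K_p = 12.5.
K_p = (12.5 − 1)/0.2509 = 45.8.

K_p = 45.8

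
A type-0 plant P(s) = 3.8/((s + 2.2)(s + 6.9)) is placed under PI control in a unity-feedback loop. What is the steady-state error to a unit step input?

The PI controller's integrator makes the forward path type 1, so e_ss to a step is zero.

0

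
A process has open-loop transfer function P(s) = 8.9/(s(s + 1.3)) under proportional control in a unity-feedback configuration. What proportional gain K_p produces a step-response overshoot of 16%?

From %OS = 100·exp(−πζ/√(1−ζ²)) = 16%, ζ = −ln(0.16)/√(π²+ln²(0.16)) = 0.5039.
Characteristic equation s² + 1.3s + 8.9K_p = 0 gives ζ = 1.3/(2√(8.9K_p)).
Setting ζ = 0.5039: √(8.9K_p) = 1.3/(2·0.5039) = 1.29, so K_p = 1.664/8.9 = 0.187.

K_p = 0.187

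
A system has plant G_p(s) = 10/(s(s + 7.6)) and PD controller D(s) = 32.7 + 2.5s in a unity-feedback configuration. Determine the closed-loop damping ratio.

Forward path: (32.7 + 2.5s)·10/(s(s+7.6)). The closed-loop characteristic equation is s² + (7.6 + 10·2.5)s + 10·32.7 = 0.
That is s² + 32.6s + 327 = 0, so ω_n = 18.08 rad/s and ζ = 32.6/(2·18.08) = 0.9014.

ζ = 0.901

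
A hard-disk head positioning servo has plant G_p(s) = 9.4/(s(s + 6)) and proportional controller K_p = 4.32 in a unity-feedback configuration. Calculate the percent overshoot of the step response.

18.7%

The closed-loop denominator s² + 6s + 40.61 gives ω_n = √40.61 = 6.372 and ζ = 6/(2ω_n) = 0.4708.
%OS = 100·exp(−πζ/√(1−ζ²)) = 100·exp(−π·0.4708/√0.7784) = 18.7%.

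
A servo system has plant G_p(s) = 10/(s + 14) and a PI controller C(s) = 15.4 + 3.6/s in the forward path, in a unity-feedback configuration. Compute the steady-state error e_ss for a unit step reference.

The open loop C(s)G_p(s) has a pole at the origin (type 1), so the static position error constant is infinite and e_ss = 1/(1+∞) = 0.

0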